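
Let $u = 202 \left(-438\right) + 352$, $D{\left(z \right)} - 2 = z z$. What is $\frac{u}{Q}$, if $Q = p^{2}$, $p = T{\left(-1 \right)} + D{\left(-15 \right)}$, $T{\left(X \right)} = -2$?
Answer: $- \frac{88124}{50625} \approx -1.7407$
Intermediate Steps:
$D{\left(z \right)} = 2 + z^{2}$ ($D{\left(z \right)} = 2 + z z = 2 + z^{2}$)
$p = 225$ ($p = -2 + \left(2 + \left(-15\right)^{2}\right) = -2 + \left(2 + 225\right) = -2 + 227 = 225$)
$Q = 50625$ ($Q = 225^{2} = 50625$)
$u = -88124$ ($u = -88476 + 352 = -88124$)
$\frac{u}{Q} = - \frac{88124}{50625}$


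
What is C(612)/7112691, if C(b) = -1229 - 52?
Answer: -427/2370897 ≈ -0.00018010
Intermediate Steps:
C(b) = -1281
C(612)/7112691 = -1281/7112691 = -1281*1/7112691 = -427/2370897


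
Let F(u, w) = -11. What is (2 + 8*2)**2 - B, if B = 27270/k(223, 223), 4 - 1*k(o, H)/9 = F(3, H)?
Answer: 122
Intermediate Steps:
k(o, H) = 135 (k(o, H) = 36 - 9*(-11) = 36 + 99 = 135)
B = 202 (B = 27270/135 = 27270*(1/135) = 202)
(2 + 8*2)**2 - B = (2 + 8*2)**2 - 1*202 = (2 + 16)**2 - 202 = 18**2 - 202 = 324 - 202 = 122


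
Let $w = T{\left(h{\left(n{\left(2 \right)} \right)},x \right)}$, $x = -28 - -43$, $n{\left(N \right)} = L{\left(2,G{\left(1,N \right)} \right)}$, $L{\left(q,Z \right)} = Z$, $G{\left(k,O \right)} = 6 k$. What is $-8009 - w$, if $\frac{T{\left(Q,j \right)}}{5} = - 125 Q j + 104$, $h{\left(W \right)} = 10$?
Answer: $85221$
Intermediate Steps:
$n{\left(N \right)} = 6$ ($n{\left(N \right)} = 6 \cdot 1 = 6$)
$x = 15$ ($x = -28 + 43 = 15$)
$T{\left(Q,j \right)} = 520 - 625 Q j$ ($T{\left(Q,j \right)} = 5 \left(- 125 Q j + 104\right) = 5 \left(104 - 125 Q j\right) = 520 - 625 Q j$)
$w = -93230$ ($w = 520 - 6250 \cdot 15 = 520 - 93750 = -93230$)
$-8009 - w = -8009 - -93230 = -8009 + 93230 = 85221$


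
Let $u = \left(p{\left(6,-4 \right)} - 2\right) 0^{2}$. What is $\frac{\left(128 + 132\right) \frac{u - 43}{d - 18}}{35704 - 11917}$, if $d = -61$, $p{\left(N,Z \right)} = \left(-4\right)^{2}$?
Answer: $\frac{11180}{1879173} \approx 0.0059494$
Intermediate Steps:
$p{\left(N,Z \right)} = 16$
$u = 0$ ($u = \left(16 - 2\right) 0^{2} = 14 \cdot 0 = 0$)
$\frac{\left(128 + 132\right) \frac{u - 43}{d - 18}}{35704 - 11917} = \frac{\left(128 + 132\right) \frac{0 - 43}{-61 - 18}}{35704 - 11917} = \frac{260 \left(- \frac{43}{-79}\right)}{23787} = 260 \left(\left(-43\right) \left(- \frac{1}{79}\right)\right) \frac{1}{23787} = 260 \cdot \frac{43}{79} \cdot \frac{1}{23787} = \frac{11180}{79} \cdot \frac{1}{23787} = \frac{11180}{1879173}$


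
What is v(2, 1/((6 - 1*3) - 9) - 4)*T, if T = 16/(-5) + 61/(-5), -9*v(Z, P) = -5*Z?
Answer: -154/9 ≈ -17.111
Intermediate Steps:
v(Z, P) = 5*Z/9 (v(Z, P) = -(-5)*Z/9 = 5*Z/9)
T = -77/5 (T = 16*(-⅕) + 61*(-⅕) = -16/5 - 61/5 = -77/5 ≈ -15.400)
v(2, 1/((6 - 1*3) - 9) - 4)*T = ((5/9)*2)*(-77/5) = (10/9)*(-77/5) = -154/9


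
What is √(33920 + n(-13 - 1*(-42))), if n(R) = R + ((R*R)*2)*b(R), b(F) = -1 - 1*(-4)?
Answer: √38995 ≈ 197.47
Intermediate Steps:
b(F) = 3 (b(F) = -1 + 4 = 3)
n(R) = R + 6*R² (n(R) = R + ((R*R)*2)*3 = R + (R²*2)*3 = R + (2*R²)*3 = R + 6*R²)
√(33920 + n(-13 - 1*(-42))) = √(33920 + (-13 - 1*(-42))*(1 + 6*(-13 - 1*(-42)))) = √(33920 + (-13 + 42)*(1 + 6*(-13 + 42))) = √(33920 + 29*(1 + 6*29)) = √(33920 + 29*(1 + 174)) = √(33920 + 29*175) = √(33920 + 5075) = √38995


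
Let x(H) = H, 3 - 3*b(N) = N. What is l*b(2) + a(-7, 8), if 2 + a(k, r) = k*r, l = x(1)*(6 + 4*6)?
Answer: -48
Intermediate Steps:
b(N) = 1 - N/3
l = 30 (l = 1*(6 + 4*6) = 1*(6 + 24) = 1*30 = 30)
a(k, r) = -2 + k*r
l*b(2) + a(-7, 8) = 30*(1 - 1/3*2) + (-2 - 7*8) = 30*(1 - 2/3) + (-2 - 56) = 30*(1/3) - 58 = 10 - 58 = -48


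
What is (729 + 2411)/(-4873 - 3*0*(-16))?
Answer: -3140/4873 ≈ -0.64437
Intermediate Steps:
(729 + 2411)/(-4873 - 3*0*(-16)) = 3140/(-4873 + 0*(-16)) = 3140/(-4873 + 0) = 3140/(-4873) = 3140*(-1/4873) = -3140/4873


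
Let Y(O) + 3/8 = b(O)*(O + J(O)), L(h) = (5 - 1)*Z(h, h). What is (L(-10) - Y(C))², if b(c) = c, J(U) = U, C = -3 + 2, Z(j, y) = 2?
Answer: 2601/64 ≈ 40.641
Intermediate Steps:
C = -1
L(h) = 8 (L(h) = (5 - 1)*2 = 4*2 = 8)
Y(O) = -3/8 + 2*O² (Y(O) = -3/8 + O*(O + O) = -3/8 + O*(2*O) = -3/8 + 2*O²)
(L(-10) - Y(C))² = (8 - (-3/8 + 2*(-1)²))² = (8 - (-3/8 + 2*1))² = (8 - (-3/8 + 2))² = (8 - 1*13/8)² = (8 - 13/8)² = (51/8)² = 2601/64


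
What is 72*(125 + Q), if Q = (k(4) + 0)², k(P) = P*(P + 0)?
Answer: 27432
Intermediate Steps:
k(P) = P² (k(P) = P*P = P²)
Q = 256 (Q = (4² + 0)² = (16 + 0)² = 16² = 256)
72*(125 + Q) = 72*(125 + 256) = 72*381 = 27432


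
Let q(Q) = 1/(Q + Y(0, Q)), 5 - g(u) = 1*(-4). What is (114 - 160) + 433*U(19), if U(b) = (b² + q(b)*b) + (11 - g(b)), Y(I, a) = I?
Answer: 157566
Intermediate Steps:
g(u) = 9 (g(u) = 5 - (-4) = 5 - 1*(-4) = 5 + 4 = 9)
q(Q) = 1/Q (q(Q) = 1/(Q + 0) = 1/Q)
U(b) = 3 + b² (U(b) = (b² + b/b) + (11 - 1*9) = (b² + 1) + (11 - 9) = (1 + b²) + 2 = 3 + b²)
(114 - 160) + 433*U(19) = (114 - 160) + 433*(3 + 19²) = -46 + 433*(3 + 361) = -46 + 433*364 = -46 + 157612 = 157566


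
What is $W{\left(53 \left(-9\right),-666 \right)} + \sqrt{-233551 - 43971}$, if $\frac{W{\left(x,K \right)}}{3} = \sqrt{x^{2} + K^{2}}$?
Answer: $27 \sqrt{8285} + i \sqrt{277522} \approx 2457.6 + 526.8 i$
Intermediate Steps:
$W{\left(x,K \right)} = 3 \sqrt{K^{2} + x^{2}}$ ($W{\left(x,K \right)} = 3 \sqrt{x^{2} + K^{2}} = 3 \sqrt{K^{2} + x^{2}}$)
$W{\left(53 \left(-9\right),-666 \right)} + \sqrt{-233551 - 43971} = 3 \sqrt{\left(-666\right)^{2} + \left(53 \left(-9\right)\right)^{2}} + \sqrt{-233551 - 43971} = 3 \sqrt{443556 + \left(-477\right)^{2}} + \sqrt{-277522} = 3 \sqrt{443556 + 227529} + i \sqrt{277522} = 3 \sqrt{671085} + i \sqrt{277522} = 3 \cdot 9 \sqrt{8285} + i \sqrt{277522} = 27 \sqrt{8285} + i \sqrt{277522}$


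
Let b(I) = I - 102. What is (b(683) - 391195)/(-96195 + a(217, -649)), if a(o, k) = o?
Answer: 195307/47989 ≈ 4.0698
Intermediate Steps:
b(I) = -102 + I
(b(683) - 391195)/(-96195 + a(217, -649)) = ((-102 + 683) - 391195)/(-96195 + 217) = (581 - 391195)/(-95978) = -390614*(-1/95978) = 195307/47989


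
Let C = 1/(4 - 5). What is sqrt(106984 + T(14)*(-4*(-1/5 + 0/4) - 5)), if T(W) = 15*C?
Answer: sqrt(107047) ≈ 327.18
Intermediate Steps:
C = -1 (C = 1/(-1) = -1)
T(W) = -15 (T(W) = 15*(-1) = -15)
sqrt(106984 + T(14)*(-4*(-1/5 + 0/4) - 5)) = sqrt(106984 - 15*(-4*(-1/5 + 0/4) - 5)) = sqrt(106984 - 15*(-4*(-1*1/5 + 0*(1/4)) - 5)) = sqrt(106984 - 15*(-4*(-1/5 + 0) - 5)) = sqrt(106984 - 15*(-4*(-1/5) - 5)) = sqrt(106984 - 15*(4/5 - 5)) = sqrt(106984 - 15*(-21/5)) = sqrt(106984 + 63) = sqrt(107047)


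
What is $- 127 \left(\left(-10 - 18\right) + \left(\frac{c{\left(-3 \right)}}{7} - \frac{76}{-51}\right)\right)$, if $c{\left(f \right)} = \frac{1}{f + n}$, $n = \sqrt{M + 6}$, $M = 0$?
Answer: $\frac{1208405}{357} + \frac{127 \sqrt{6}}{21} \approx 3399.7$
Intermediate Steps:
$n = \sqrt{6}$ ($n = \sqrt{0 + 6} = \sqrt{6} \approx 2.4495$)
$c{\left(f \right)} = \frac{1}{f + \sqrt{6}}$
$- 127 \left(\left(-10 - 18\right) + \left(\frac{c{\left(-3 \right)}}{7} - \frac{76}{-51}\right)\right) = - 127 \left(\left(-10 - 18\right) + \left(\frac{1}{\left(-3 + \sqrt{6}\right) 7} - \frac{76}{-51}\right)\right) = - 127 \left(-28 + \left(\frac{1}{-3 + \sqrt{6}} \cdot \frac{1}{7} - - \frac{76}{51}\right)\right) = - 127 \left(-28 + \left(\frac{1}{7 \left(-3 + \sqrt{6}\right)} + \frac{76}{51}\right)\right) = - 127 \left(-28 + \left(\frac{76}{51} + \frac{1}{7 \left(-3 + \sqrt{6}\right)}\right)\right) = - 127 \left(- \frac{1352}{51} + \frac{1}{7 \left(-3 + \sqrt{6}\right)}\right) = \frac{171704}{51} - \frac{127}{7 \left(-3 + \sqrt{6}\right)}$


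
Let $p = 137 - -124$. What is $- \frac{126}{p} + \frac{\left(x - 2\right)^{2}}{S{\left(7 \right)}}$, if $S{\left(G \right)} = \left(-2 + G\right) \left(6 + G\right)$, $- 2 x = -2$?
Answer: $- \frac{881}{1885} \approx -0.46737$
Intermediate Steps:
$x = 1$ ($x = \left(- \frac{1}{2}\right) \left(-2\right) = 1$)
$p = 261$ ($p = 137 + 124 = 261$)
$- \frac{126}{p} + \frac{\left(x - 2\right)^{2}}{S{\left(7 \right)}} = - \frac{126}{261} + \frac{\left(1 - 2\right)^{2}}{-12 + 7^{2} + 4 \cdot 7} = \left(-126\right) \frac{1}{261} + \frac{\left(-1\right)^{2}}{-12 + 49 + 28} = - \frac{14}{29} + 1 \cdot \frac{1}{65} = - \frac{14}{29} + \frac{1}{65} = - \frac{881}{1885}$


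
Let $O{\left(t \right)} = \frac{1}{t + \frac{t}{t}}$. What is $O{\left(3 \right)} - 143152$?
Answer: $- \frac{572607}{4} \approx -1.4315 \cdot 10^{5}$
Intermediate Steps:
$O{\left(t \right)} = \frac{1}{1 + t}$ ($O{\left(t \right)} = \frac{1}{t + 1} = \frac{1}{1 + t}$)
$O{\left(3 \right)} - 143152 = \frac{1}{1 + 3} - 143152 = \frac{1}{4} - 143152 = - \frac{572607}{4}$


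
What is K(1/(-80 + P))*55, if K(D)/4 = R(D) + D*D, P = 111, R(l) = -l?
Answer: -6600/961 ≈ -6.8678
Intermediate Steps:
K(D) = -4*D + 4*D**2 (K(D) = 4*(-D + D*D) = 4*(-D + D**2) = 4*(D**2 - D) = -4*D + 4*D**2)
K(1/(-80 + P))*55 = (4*(-1 + 1/(-80 + 111))/(-80 + 111))*55 = (4*(-1 + 1/31)/31)*55 = (4*(1/31)*(-1 + 1/31))*55 = (4*(1/31)*(-30/31))*55 = -120/961*55 = -6600/961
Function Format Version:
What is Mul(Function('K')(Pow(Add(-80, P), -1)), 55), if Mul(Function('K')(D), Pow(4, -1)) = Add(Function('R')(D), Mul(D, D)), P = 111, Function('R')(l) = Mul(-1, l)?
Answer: Rational(-6600, 961) ≈ -6.8678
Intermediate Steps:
Function('K')(D) = Add(Mul(-4, D), Mul(4, Pow(D, 2))) (Function('K')(D) = Mul(4, Add(Mul(-1, D), Mul(D, D))) = Mul(4, Add(Mul(-1, D), Pow(D, 2))) = Mul(4, Add(Pow(D, 2), Mul(-1, D))) = Add(Mul(-4, D), Mul(4, Pow(D, 2))))
Mul(Function('K')(Pow(Add(-80, P), -1)), 55) = Mul(Mul(4, Pow(Add(-80, 111), -1), Add(-1, Pow(Add(-80, 111), -1))), 55) = Mul(Mul(4, Pow(31, -1), Add(-1, Pow(31, -1))), 55) = Mul(Mul(4, Rational(1, 31), Add(-1, Rational(1, 31))), 55) = Mul(Mul(4, Rational(1, 31), Rational(-30, 31)), 55) = Mul(Rational(-120, 961), 55) = Rational(-6600, 961)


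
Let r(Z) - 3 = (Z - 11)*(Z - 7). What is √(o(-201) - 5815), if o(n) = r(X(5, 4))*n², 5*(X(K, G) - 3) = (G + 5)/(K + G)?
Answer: √32821841/5 ≈ 1145.8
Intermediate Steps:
X(K, G) = 3 + (5 + G)/(5*(G + K)) (X(K, G) = 3 + ((G + 5)/(K + G))/5 = 3 + ((5 + G)/(G + K))/5 = 3 + (5 + G)/(5*(G + K)))
r(Z) = 3 + (-11 + Z)*(-7 + Z) (r(Z) = 3 + (Z - 11)*(Z - 7) = 3 + (-11 + Z)*(-7 + Z))
o(n) = 816*n²/25 (o(n) = (80 + ((1 + 3*5 + (16/5)*4)/(4 + 5))² - 18*(1 + 3*5 + (16/5)*4)/(4 + 5))*n² = (80 + ((1 + 15 + 64/5)/9)² - 18*(1 + 15 + 64/5)/9)*n² = (80 + ((⅑)*(144/5))² - 2*144/5)*n² = (80 + (16/5)² - 18*16/5)*n² = (80 + 256/25 - 288/5)*n² = 816*n²/25)
√(o(-201) - 5815) = √((816/25)*(-201)² - 5815) = √((816/25)*40401 - 5815) = √(32967216/25 - 5815) = √(32821841/25) = √32821841/5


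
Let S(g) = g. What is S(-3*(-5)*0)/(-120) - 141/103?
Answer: -141/103 ≈ -1.3689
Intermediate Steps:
S(-3*(-5)*0)/(-120) - 141/103 = (-3*(-5)*0)/(-120) - 141/103 = (15*0)*(-1/120) - 141*1/103 = 0*(-1/120) - 141/103 = 0 - 141/103 = -141/103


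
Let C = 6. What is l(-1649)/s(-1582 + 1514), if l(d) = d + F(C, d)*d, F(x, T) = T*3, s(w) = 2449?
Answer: 8155954/2449 ≈ 3330.3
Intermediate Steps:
F(x, T) = 3*T
l(d) = d + 3*d**2 (l(d) = d + (3*d)*d = d + 3*d**2)
l(-1649)/s(-1582 + 1514) = -1649*(1 + 3*(-1649))/2449 = -1649*(1 - 4947)*(1/2449) = -1649*(-4946)*(1/2449) = 8155954*(1/2449) = 8155954/2449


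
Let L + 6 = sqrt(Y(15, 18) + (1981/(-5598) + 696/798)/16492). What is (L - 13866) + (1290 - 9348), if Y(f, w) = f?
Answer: -21930 + sqrt(3551420593806830)/15387036 ≈ -21926.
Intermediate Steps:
L = -6 + sqrt(3551420593806830)/15387036 (L = -6 + sqrt(15 + (1981/(-5598) + 696/798)/16492) = -6 + sqrt(15 + (1981*(-1/5598) + 696*(1/798))*(1/16492)) = -6 + sqrt(15 + (-1981/5598 + 116/133)*(1/16492)) = -6 + sqrt(15 + (385895/744534)*(1/16492)) = -6 + sqrt(15 + 385895/12278854728) = -6 + sqrt(184183206815/12278854728) = -6 + sqrt(3551420593806830)/15387036 ≈ -2.1270)
(L - 13866) + (1290 - 9348) = ((-6 + sqrt(3551420593806830)/15387036) - 13866) + (1290 - 9348) = (-13872 + sqrt(3551420593806830)/15387036) - 8058 = -21930 + sqrt(3551420593806830)/15387036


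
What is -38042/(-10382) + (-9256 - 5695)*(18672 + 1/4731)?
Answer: -6855909187308002/24558621 ≈ -2.7916e+8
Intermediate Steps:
-38042/(-10382) + (-9256 - 5695)*(18672 + 1/4731) = -38042*(-1/10382) - 14951*(18672 + 1/4731) = 19021/5191 - 14951*88337233/4731 = 19021/5191 - 1320729970583/4731 = -6855909187308002/24558621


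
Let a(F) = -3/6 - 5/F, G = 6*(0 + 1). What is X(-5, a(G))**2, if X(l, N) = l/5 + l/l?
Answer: 0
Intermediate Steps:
G = 6 (G = 6*1 = 6)
a(F) = -1/2 - 5/F (a(F) = -3*1/6 - 5/F = -1/2 - 5/F)
X(l, N) = 1 + l/5 (X(l, N) = l*(1/5) + 1 = l/5 + 1 = 1 + l/5)
X(-5, a(G))**2 = (1 + (1/5)*(-5))**2 = (1 - 1)**2 = 0**2 = 0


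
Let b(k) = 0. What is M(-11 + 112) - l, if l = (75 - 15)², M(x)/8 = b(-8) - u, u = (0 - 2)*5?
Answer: -3520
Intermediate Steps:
u = -10 (u = -2*5 = -10)
M(x) = 80 (M(x) = 8*(0 - 1*(-10)) = 8*(0 + 10) = 8*10 = 80)
l = 3600 (l = 60² = 3600)
M(-11 + 112) - l = 80 - 1*3600 = 80 - 3600 = -3520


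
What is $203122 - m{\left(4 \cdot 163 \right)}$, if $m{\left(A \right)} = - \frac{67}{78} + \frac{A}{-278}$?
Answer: $\frac{2202283465}{10842} \approx 2.0313 \cdot 10^{5}$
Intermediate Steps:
$m{\left(A \right)} = - \frac{67}{78} - \frac{A}{278}$ ($m{\left(A \right)} = \left(-67\right) \frac{1}{78} + A \left(- \frac{1}{278}\right) = - \frac{67}{78} - \frac{A}{278}$)
$203122 - m{\left(4 \cdot 163 \right)} = 203122 - \left(- \frac{67}{78} - \frac{4 \cdot 163}{278}\right) = 203122 - \left(- \frac{67}{78} - \frac{326}{139}\right) = 203122 - - \frac{34741}{10842} = 203122 + \frac{34741}{10842} = \frac{2202283465}{10842}$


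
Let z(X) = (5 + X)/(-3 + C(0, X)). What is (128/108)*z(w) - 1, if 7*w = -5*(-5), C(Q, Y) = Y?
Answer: 151/9 ≈ 16.778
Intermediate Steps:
w = 25/7 (w = (-5*(-5))/7 = (1/7)*25 = 25/7 ≈ 3.5714)
z(X) = (5 + X)/(-3 + X)
(128/108)*z(w) - 1 = (128/108)*((5 + 25/7)/(-3 + 25/7)) - 1 = (128*(1/108))*((60/7)/(4/7)) - 1 = 32*((7/4)*(60/7))/27 - 1 = (32/27)*15 - 1 = 160/9 - 1 = 151/9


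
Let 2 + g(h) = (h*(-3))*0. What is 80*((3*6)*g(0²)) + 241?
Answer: -2639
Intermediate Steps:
g(h) = -2 (g(h) = -2 + (h*(-3))*0 = -2 - 3*h*0 = -2 + 0 = -2)
80*((3*6)*g(0²)) + 241 = 80*((3*6)*(-2)) + 241 = 80*(18*(-2)) + 241 = 80*(-36) + 241 = -2880 + 241 = -2639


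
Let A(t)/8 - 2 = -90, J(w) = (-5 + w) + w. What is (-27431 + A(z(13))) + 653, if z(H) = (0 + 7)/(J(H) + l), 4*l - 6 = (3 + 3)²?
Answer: -27482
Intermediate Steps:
l = 21/2 (l = 3/2 + (3 + 3)²/4 = 3/2 + (¼)*6² = 3/2 + (¼)*36 = 3/2 + 9 = 21/2 ≈ 10.500)
J(w) = -5 + 2*w
z(H) = 7/(11/2 + 2*H) (z(H) = (0 + 7)/((-5 + 2*H) + 21/2) = 7/(11/2 + 2*H))
A(t) = -704 (A(t) = 16 + 8*(-90) = 16 - 720 = -704)
(-27431 + A(z(13))) + 653 = (-27431 - 704) + 653 = -28135 + 653 = -27482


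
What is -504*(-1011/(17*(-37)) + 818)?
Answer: -259828632/629 ≈ -4.1308e+5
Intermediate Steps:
-504*(-1011/(17*(-37)) + 818) = -504*(-1011/(-629) + 818) = -504*(-1011*(-1/629) + 818) = -504*(1011/629 + 818) = -504*515533/629 = -259828632/629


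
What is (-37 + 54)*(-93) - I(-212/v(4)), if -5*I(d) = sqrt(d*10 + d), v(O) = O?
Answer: -1581 + I*sqrt(583)/5 ≈ -1581.0 + 4.8291*I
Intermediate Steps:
I(d) = -sqrt(11)*sqrt(d)/5 (I(d) = -sqrt(d*10 + d)/5 = -sqrt(10*d + d)/5 = -sqrt(11)*sqrt(d)/5)
(-37 + 54)*(-93) - I(-212/v(4)) = (-37 + 54)*(-93) - (-1)*sqrt(11)*sqrt(-212/4)/5 = 17*(-93) - (-1)*sqrt(11)*sqrt(-212*1/4)/5 = -1581 - (-1)*sqrt(11)*sqrt(-53)/5 = -1581 - (-1)*sqrt(11)*I*sqrt(53)/5 = -1581 - (-1)*I*sqrt(583)/5 = -1581 + I*sqrt(583)/5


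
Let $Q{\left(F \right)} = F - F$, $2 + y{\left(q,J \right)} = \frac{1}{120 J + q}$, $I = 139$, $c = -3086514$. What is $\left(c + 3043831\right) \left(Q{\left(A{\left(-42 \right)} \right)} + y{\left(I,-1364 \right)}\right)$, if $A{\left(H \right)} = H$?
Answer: $\frac{13960883689}{163541} \approx 85366.0$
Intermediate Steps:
$y{\left(q,J \right)} = -2 + \frac{1}{q + 120 J}$ ($y{\left(q,J \right)} = -2 + \frac{1}{120 J + q} = -2 + \frac{1}{q + 120 J}$)
$Q{\left(F \right)} = 0$
$\left(c + 3043831\right) \left(Q{\left(A{\left(-42 \right)} \right)} + y{\left(I,-1364 \right)}\right) = \left(-3086514 + 3043831\right) \left(0 + \frac{1 - -327360 - 278}{139 + 120 \left(-1364\right)}\right) = - 42683 \left(0 + \frac{1 + 327360 - 278}{139 - 163680}\right) = - 42683 \left(0 + \frac{1}{-163541} \cdot 327083\right) = - 42683 \left(0 - \frac{327083}{163541}\right) = \left(-42683\right) \left(- \frac{327083}{163541}\right) = \frac{13960883689}{163541}$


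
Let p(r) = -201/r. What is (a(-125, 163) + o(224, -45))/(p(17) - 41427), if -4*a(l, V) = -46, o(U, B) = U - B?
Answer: -3179/469640 ≈ -0.0067690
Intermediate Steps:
a(l, V) = 23/2 (a(l, V) = -1/4*(-46) = 23/2)
(a(-125, 163) + o(224, -45))/(p(17) - 41427) = (23/2 + (224 - 1*(-45)))/(-201/17 - 41427) = (23/2 + (224 + 45))/(-201*1/17 - 41427) = (23/2 + 269)/(-201/17 - 41427) = 561/(2*(-704460/17)) = (561/2)*(-17/704460) = -3179/469640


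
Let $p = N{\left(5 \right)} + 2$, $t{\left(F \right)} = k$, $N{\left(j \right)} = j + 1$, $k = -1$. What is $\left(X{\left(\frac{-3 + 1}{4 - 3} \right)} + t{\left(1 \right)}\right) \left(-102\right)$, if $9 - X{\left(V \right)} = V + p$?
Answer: $-204$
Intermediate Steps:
$N{\left(j \right)} = 1 + j$
$t{\left(F \right)} = -1$
$p = 8$ ($p = \left(1 + 5\right) + 2 = 6 + 2 = 8$)
$X{\left(V \right)} = 1 - V$ ($X{\left(V \right)} = 9 - \left(V + 8\right) = 9 - \left(8 + V\right) = 1 - V$)
$\left(X{\left(\frac{-3 + 1}{4 - 3} \right)} + t{\left(1 \right)}\right) \left(-102\right) = \left(\left(1 - \frac{-3 + 1}{4 - 3}\right) - 1\right) \left(-102\right) = \left(\left(1 - - \frac{2}{1}\right) - 1\right) \left(-102\right) = \left(\left(1 - \left(-2\right) 1\right) - 1\right) \left(-102\right) = \left(\left(1 - -2\right) - 1\right) \left(-102\right) = \left(\left(1 + 2\right) - 1\right) \left(-102\right) = \left(3 - 1\right) \left(-102\right) = 2 \left(-102\right) = -204$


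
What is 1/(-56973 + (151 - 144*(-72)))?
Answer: -1/46454 ≈ -2.1527e-5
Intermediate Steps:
1/(-56973 + (151 - 144*(-72))) = 1/(-56973 + (151 + 10368)) = 1/(-56973 + 10519) = 1/(-46454) = -1/46454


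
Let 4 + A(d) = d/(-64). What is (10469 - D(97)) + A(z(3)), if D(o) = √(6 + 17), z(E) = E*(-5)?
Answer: 669775/64 - √23 ≈ 10460.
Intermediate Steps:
z(E) = -5*E
A(d) = -4 - d/64 (A(d) = -4 + d/(-64) = -4 + d*(-1/64) = -4 - d/64)
D(o) = √23
(10469 - D(97)) + A(z(3)) = (10469 - √23) + (-4 - (-5)*3/64) = (10469 - √23) + (-4 - 1/64*(-15)) = (10469 - √23) + (-4 + 15/64) = (10469 - √23) - 241/64 = 669775/64 - √23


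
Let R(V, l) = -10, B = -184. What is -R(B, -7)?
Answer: 10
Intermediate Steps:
-R(B, -7) = -1*(-10) = 10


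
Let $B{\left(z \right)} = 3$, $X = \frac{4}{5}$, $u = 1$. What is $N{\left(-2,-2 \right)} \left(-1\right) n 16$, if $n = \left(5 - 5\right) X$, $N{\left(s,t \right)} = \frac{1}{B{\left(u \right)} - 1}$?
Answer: $0$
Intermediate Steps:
$X = \frac{4}{5}$ ($X = 4 \cdot \frac{1}{5} = \frac{4}{5} \approx 0.8$)
$N{\left(s,t \right)} = \frac{1}{2}$ ($N{\left(s,t \right)} = \frac{1}{3 - 1} = \frac{1}{2}$)
$n = 0$ ($n = \left(5 - 5\right) \frac{4}{5} = 0 \cdot \frac{4}{5} = 0$)
$N{\left(-2,-2 \right)} \left(-1\right) n 16 = \frac{1}{2} \left(-1\right) 0 \cdot 16 = \left(- \frac{1}{2}\right) 0 \cdot 16 = 0 \cdot 16 = 0$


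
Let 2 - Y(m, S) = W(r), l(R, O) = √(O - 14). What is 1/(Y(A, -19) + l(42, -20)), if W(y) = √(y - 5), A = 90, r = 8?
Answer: 1/(2 - √3 + I*√34) ≈ 0.0078643 - 0.17114*I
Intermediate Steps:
l(R, O) = √(-14 + O)
W(y) = √(-5 + y)
Y(m, S) = 2 - √3 (Y(m, S) = 2 - √(-5 + 8) = 2 - √3)
1/(Y(A, -19) + l(42, -20)) = 1/((2 - √3) + √(-14 - 20)) = 1/((2 - √3) + √(-34)) = 1/((2 - √3) + I*√34) = 1/(2 - √3 + I*√34)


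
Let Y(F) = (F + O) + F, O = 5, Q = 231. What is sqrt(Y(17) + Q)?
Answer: 3*sqrt(30) ≈ 16.432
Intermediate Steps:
Y(F) = 5 + 2*F (Y(F) = (F + 5) + F = (5 + F) + F = 5 + 2*F)
sqrt(Y(17) + Q) = sqrt((5 + 2*17) + 231) = sqrt((5 + 34) + 231) = sqrt(39 + 231) = sqrt(270) = 3*sqrt(30)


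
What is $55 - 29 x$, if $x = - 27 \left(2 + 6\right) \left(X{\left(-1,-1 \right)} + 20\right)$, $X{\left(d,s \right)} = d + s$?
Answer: $112807$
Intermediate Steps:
$x = -3888$ ($x = - 27 \left(2 + 6\right) \left(\left(-1 - 1\right) + 20\right) = - 27 \cdot 8 \left(-2 + 20\right) = - 27 \cdot 8 \cdot 18 = \left(-27\right) 144 = -3888$)
$55 - 29 x = 55 - -112752 = 55 + 112752 = 112807$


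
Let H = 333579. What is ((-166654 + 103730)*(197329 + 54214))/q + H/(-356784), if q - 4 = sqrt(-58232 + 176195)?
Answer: 7529600059132413/14027200816 - 47484275196*sqrt(13107)/117947 ≈ -4.5554e+7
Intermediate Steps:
q = 4 + 3*sqrt(13107) (q = 4 + sqrt(-58232 + 176195) = 4 + sqrt(117963) = 4 + 3*sqrt(13107) ≈ 347.46)
((-166654 + 103730)*(197329 + 54214))/q + H/(-356784) = ((-166654 + 103730)*(197329 + 54214))/(4 + 3*sqrt(13107)) + 333579/(-356784) = (-62924*251543)/(4 + 3*sqrt(13107)) + 333579*(-1/356784) = -15828091732/(4 + 3*sqrt(13107)) - 111193/118928 = -111193/118928 - 15828091732/(4 + 3*sqrt(13107))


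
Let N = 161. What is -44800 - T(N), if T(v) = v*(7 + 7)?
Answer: -47054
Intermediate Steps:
T(v) = 14*v (T(v) = v*14 = 14*v)
-44800 - T(N) = -44800 - 14*161 = -44800 - 1*2254 = -44800 - 2254 = -47054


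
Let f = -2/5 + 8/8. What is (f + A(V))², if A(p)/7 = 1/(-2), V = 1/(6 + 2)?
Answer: 841/100 ≈ 8.4100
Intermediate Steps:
V = ⅛ (V = 1/8 = ⅛ ≈ 0.12500)
A(p) = -7/2 (A(p) = 7/(-2) = 7*(-½) = -7/2)
f = ⅗ (f = -2*⅕ + 8*(⅛) = -⅖ + 1 = ⅗ ≈ 0.60000)
(f + A(V))² = (⅗ - 7/2)² = (-29/10)² = 841/100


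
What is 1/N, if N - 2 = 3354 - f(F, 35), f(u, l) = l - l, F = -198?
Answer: 1/3356 ≈ 0.00029797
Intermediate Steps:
f(u, l) = 0
N = 3356 (N = 2 + (3354 - 1*0) = 2 + (3354 + 0) = 2 + 3354 = 3356)
1/N = 1/3356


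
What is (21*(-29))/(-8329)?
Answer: 609/8329 ≈ 0.073118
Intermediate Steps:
(21*(-29))/(-8329) = -609*(-1/8329) = 609/8329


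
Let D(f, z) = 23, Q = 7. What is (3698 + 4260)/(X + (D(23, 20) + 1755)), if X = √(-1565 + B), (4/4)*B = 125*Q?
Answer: 7074662/1580987 - 3979*I*√690/1580987 ≈ 4.4748 - 0.06611*I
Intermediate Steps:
B = 875 (B = 125*7 = 875)
X = I*√690 (X = √(-1565 + 875) = √(-690) = I*√690 ≈ 26.268*I)
(3698 + 4260)/(X + (D(23, 20) + 1755)) = (3698 + 4260)/(I*√690 + (23 + 1755)) = 7958/(I*√690 + 1778) = 7958/(1778 + I*√690)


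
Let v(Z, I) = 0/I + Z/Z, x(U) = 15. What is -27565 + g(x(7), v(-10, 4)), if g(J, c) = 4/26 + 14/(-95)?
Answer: -34042767/1235 ≈ -27565.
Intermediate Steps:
v(Z, I) = 1 (v(Z, I) = 0 + 1 = 1)
g(J, c) = 8/1235 (g(J, c) = 4*(1/26) + 14*(-1/95) = 2/13 - 14/95 = 8/1235)
-27565 + g(x(7), v(-10, 4)) = -27565 + 8/1235 = -34042767/1235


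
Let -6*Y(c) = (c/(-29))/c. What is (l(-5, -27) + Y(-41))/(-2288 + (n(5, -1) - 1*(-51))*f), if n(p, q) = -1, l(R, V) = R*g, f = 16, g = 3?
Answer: 2609/258912 ≈ 0.010077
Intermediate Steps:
l(R, V) = 3*R (l(R, V) = R*3 = 3*R)
Y(c) = 1/174 (Y(c) = -c/(-29)/(6*c) = -c*(-1/29)/(6*c) = -(-c/29)/(6*c) = -⅙*(-1/29) = 1/174)
(l(-5, -27) + Y(-41))/(-2288 + (n(5, -1) - 1*(-51))*f) = (3*(-5) + 1/174)/(-2288 + (-1 - 1*(-51))*16) = (-15 + 1/174)/(-2288 + (-1 + 51)*16) = -2609/(174*(-2288 + 50*16)) = -2609/(174*(-2288 + 800)) = -2609/174/(-1488) = -2609/174*(-1/1488) = 2609/258912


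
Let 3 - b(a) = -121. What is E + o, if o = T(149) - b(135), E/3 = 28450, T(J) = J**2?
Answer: 107427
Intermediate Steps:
b(a) = 124 (b(a) = 3 - 1*(-121) = 3 + 121 = 124)
E = 85350 (E = 3*28450 = 85350)
o = 22077 (o = 149**2 - 1*124 = 22201 - 124 = 22077)
E + o = 85350 + 22077 = 107427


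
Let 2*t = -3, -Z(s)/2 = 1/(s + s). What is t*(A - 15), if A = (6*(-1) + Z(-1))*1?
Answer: 30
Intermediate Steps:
Z(s) = -1/s (Z(s) = -2/(s + s) = -2*1/(2*s) = -1/s)
t = -3/2 (t = (½)*(-3) = -3/2 ≈ -1.5000)
A = -5 (A = (6*(-1) - 1/(-1))*1 = (-6 - 1*(-1))*1 = (-6 + 1)*1 = -5*1 = -5)
t*(A - 15) = -3*(-5 - 15)/2 = -3/2*(-20) = 30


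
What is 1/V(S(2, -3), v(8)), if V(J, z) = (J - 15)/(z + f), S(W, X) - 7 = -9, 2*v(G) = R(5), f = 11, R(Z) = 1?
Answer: -23/34 ≈ -0.67647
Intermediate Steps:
v(G) = 1/2 (v(G) = (1/2)*1 = 1/2)
S(W, X) = -2 (S(W, X) = 7 - 9 = -2)
V(J, z) = (-15 + J)/(11 + z) (V(J, z) = (J - 15)/(z + 11) = (-15 + J)/(11 + z))
1/V(S(2, -3), v(8)) = 1/((-15 - 2)/(11 + 1/2)) = 1/(-17/(23/2)) = 1/((2/23)*(-17)) = 1/(-34/23) = -23/34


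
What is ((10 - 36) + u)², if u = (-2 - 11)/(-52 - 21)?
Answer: 3553225/5329 ≈ 666.77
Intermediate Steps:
u = 13/73 (u = -13/(-73) = -13*(-1/73) = 13/73 ≈ 0.17808)
((10 - 36) + u)² = ((10 - 36) + 13/73)² = (-26 + 13/73)² = (-1885/73)² = 3553225/5329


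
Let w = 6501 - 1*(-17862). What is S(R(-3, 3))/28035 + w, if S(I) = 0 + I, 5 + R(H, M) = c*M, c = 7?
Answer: 683016721/28035 ≈ 24363.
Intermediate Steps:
R(H, M) = -5 + 7*M
S(I) = I
w = 24363 (w = 6501 + 17862 = 24363)
S(R(-3, 3))/28035 + w = (-5 + 7*3)/28035 + 24363 = (-5 + 21)*(1/28035) + 24363 = 16*(1/28035) + 24363 = 16/28035 + 24363 = 683016721/28035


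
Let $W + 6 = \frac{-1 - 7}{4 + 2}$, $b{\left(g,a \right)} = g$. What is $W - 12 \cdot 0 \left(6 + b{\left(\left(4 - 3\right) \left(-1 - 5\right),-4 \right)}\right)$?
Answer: $- \frac{22}{3} \approx -7.3333$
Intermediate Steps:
$W = - \frac{22}{3}$ ($W = -6 + \frac{-1 - 7}{4 + 2} = -6 - \frac{8}{6} = -6 - \frac{4}{3} = - \frac{22}{3} \approx -7.3333$)
$W - 12 \cdot 0 \left(6 + b{\left(\left(4 - 3\right) \left(-1 - 5\right),-4 \right)}\right) = - \frac{22}{3} - 12 \cdot 0 \left(6 + \left(4 - 3\right) \left(-1 - 5\right)\right) = - \frac{22}{3} - 12 \cdot 0 \left(6 + 1 \left(-6\right)\right) = - \frac{22}{3} - 12 \cdot 0 \left(6 - 6\right) = - \frac{22}{3} - 12 \cdot 0 \cdot 0 = - \frac{22}{3} - 0 = - \frac{22}{3} + 0 = - \frac{22}{3}$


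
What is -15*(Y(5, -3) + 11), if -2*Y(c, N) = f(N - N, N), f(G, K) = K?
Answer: -375/2 ≈ -187.50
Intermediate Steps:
Y(c, N) = -N/2
-15*(Y(5, -3) + 11) = -15*(-½*(-3) + 11) = -15*(3/2 + 11) = -15*25/2 = -375/2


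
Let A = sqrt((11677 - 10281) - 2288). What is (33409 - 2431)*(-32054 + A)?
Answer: -992968812 + 61956*I*sqrt(223) ≈ -9.9297e+8 + 9.252e+5*I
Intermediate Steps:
A = 2*I*sqrt(223) (A = sqrt(1396 - 2288) = sqrt(-892) = 2*I*sqrt(223) ≈ 29.866*I)
(33409 - 2431)*(-32054 + A) = (33409 - 2431)*(-32054 + 2*I*sqrt(223)) = 30978*(-32054 + 2*I*sqrt(223)) = -992968812 + 61956*I*sqrt(223)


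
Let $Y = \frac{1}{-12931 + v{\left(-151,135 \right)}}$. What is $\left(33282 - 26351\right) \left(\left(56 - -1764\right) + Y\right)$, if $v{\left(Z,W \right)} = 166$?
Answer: $\frac{161023064369}{12765} \approx 1.2614 \cdot 10^{7}$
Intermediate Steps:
$Y = - \frac{1}{12765}$ ($Y = \frac{1}{-12931 + 166} = \frac{1}{-12765} = - \frac{1}{12765} \approx -7.8339 \cdot 10^{-5}$)
$\left(33282 - 26351\right) \left(\left(56 - -1764\right) + Y\right) = \left(33282 - 26351\right) \left(\left(56 - -1764\right) - \frac{1}{12765}\right) = 6931 \left(\left(56 + 1764\right) - \frac{1}{12765}\right) = 6931 \left(1820 - \frac{1}{12765}\right) = 6931 \cdot \frac{23232299}{12765} = \frac{161023064369}{12765}$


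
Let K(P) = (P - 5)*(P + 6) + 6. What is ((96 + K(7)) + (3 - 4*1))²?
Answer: 16129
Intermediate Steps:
K(P) = 6 + (-5 + P)*(6 + P) (K(P) = (-5 + P)*(6 + P) + 6 = 6 + (-5 + P)*(6 + P))
((96 + K(7)) + (3 - 4*1))² = ((96 + (-24 + 7 + 7²)) + (3 - 4*1))² = ((96 + (-24 + 7 + 49)) + (3 - 4))² = ((96 + 32) - 1)² = (128 - 1)² = 127² = 16129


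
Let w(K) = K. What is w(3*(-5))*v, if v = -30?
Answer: 450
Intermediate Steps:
w(3*(-5))*v = (3*(-5))*(-30) = -15*(-30) = 450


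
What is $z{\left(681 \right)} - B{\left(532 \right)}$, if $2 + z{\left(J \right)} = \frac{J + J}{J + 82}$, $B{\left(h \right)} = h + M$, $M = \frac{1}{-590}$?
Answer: $- \frac{239586437}{450170} \approx -532.21$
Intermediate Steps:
$M = - \frac{1}{590} \approx -0.0016949$
$B{\left(h \right)} = - \frac{1}{590} + h$ ($B{\left(h \right)} = h - \frac{1}{590} = - \frac{1}{590} + h$)
$z{\left(J \right)} = -2 + \frac{2 J}{82 + J}$ ($z{\left(J \right)} = -2 + \frac{J + J}{J + 82} = -2 + \frac{2 J}{82 + J}$)
$z{\left(681 \right)} - B{\left(532 \right)} = - \frac{164}{82 + 681} - \left(- \frac{1}{590} + 532\right) = - \frac{164}{763} - \frac{313879}{590} = - \frac{239586437}{450170}$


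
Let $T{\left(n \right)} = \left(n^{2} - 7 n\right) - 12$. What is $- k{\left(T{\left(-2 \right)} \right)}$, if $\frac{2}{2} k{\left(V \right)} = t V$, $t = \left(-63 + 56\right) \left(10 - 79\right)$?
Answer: $-2898$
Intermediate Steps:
$T{\left(n \right)} = -12 + n^{2} - 7 n$
$t = 483$ ($t = \left(-7\right) \left(-69\right) = 483$)
$k{\left(V \right)} = 483 V$
$- k{\left(T{\left(-2 \right)} \right)} = - 483 \left(-12 + \left(-2\right)^{2} - -14\right) = - 483 \left(-12 + 4 + 14\right) = - 483 \cdot 6 = \left(-1\right) 2898 = -2898$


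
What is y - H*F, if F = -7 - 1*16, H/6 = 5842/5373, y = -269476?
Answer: -482362784/1791 ≈ -2.6933e+5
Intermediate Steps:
H = 11684/1791 (H = 6*(5842/5373) = 11684/1791 ≈ 6.5237)
F = -23 (F = -7 - 16 = -23)
y - H*F = -269476 - 11684*(-23)/1791 = -269476 - 1*(-268732/1791) = -269476 + 268732/1791 = -482362784/1791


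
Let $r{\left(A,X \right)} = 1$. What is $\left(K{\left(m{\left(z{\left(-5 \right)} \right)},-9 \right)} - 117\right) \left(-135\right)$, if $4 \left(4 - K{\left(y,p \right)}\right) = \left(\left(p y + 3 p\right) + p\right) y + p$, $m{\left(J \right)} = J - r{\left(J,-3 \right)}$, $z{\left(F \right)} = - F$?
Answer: $\frac{20925}{4} \approx 5231.3$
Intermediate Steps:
$m{\left(J \right)} = -1 + J$ ($m{\left(J \right)} = J - 1 = -1 + J$)
$K{\left(y,p \right)} = 4 - \frac{p}{4} - \frac{y \left(4 p + p y\right)}{4}$ ($K{\left(y,p \right)} = 4 - \frac{\left(\left(p y + 3 p\right) + p\right) y + p}{4} = 4 - \frac{\left(\left(3 p + p y\right) + p\right) y + p}{4} = 4 - \frac{\left(4 p + p y\right) y + p}{4} = 4 - \frac{y \left(4 p + p y\right) + p}{4} = 4 - \frac{p + y \left(4 p + p y\right)}{4} = 4 - \left(\frac{p}{4} + \frac{y \left(4 p + p y\right)}{4}\right) = 4 - \frac{p}{4} - \frac{y \left(4 p + p y\right)}{4}$)
$\left(K{\left(m{\left(z{\left(-5 \right)} \right)},-9 \right)} - 117\right) \left(-135\right) = \left(\left(4 - - \frac{9}{4} - - 9 \left(-1 - -5\right) - - \frac{9 \left(-1 - -5\right)^{2}}{4}\right) - 117\right) \left(-135\right) = \left(\left(4 + \frac{9}{4} - - 9 \left(-1 + 5\right) - - \frac{9 \left(-1 + 5\right)^{2}}{4}\right) - 117\right) \left(-135\right) = \left(\left(4 + \frac{9}{4} - \left(-9\right) 4 - - \frac{9 \cdot 4^{2}}{4}\right) - 117\right) \left(-135\right) = \left(\left(4 + \frac{9}{4} + 36 - \left(- \frac{9}{4}\right) 16\right) - 117\right) \left(-135\right) = \left(\left(4 + \frac{9}{4} + 36 + 36\right) - 117\right) \left(-135\right) = \left(\frac{313}{4} - 117\right) \left(-135\right) = \left(- \frac{155}{4}\right) \left(-135\right) = \frac{20925}{4}$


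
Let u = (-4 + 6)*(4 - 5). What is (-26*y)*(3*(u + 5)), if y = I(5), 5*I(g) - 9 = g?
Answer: -3276/5 ≈ -655.20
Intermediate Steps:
I(g) = 9/5 + g/5
u = -2 (u = 2*(-1) = -2)
y = 14/5 (y = 9/5 + (⅕)*5 = 9/5 + 1 = 14/5 ≈ 2.8000)
(-26*y)*(3*(u + 5)) = (-26*14/5)*(3*(-2 + 5)) = -1092*3/5 = -364/5*9 = -3276/5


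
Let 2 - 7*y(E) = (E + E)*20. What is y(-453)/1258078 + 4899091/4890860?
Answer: 21616351207303/21535791784780 ≈ 1.0037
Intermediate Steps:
y(E) = 2/7 - 40*E/7 (y(E) = 2/7 - (E + E)*20/7 = 2/7 - 2*E*20/7 = 2/7 - 40*E/7)
y(-453)/1258078 + 4899091/4890860 = (2/7 - 40/7*(-453))/1258078 + 4899091/4890860 = (2/7 + 18120/7)*(1/1258078) + 4899091*(1/4890860) = (18122/7)*(1/1258078) + 4899091/4890860 = 9061/4403273 + 4899091/4890860 = 21616351207303/21535791784780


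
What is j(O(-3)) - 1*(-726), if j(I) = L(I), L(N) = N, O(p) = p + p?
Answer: 720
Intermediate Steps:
O(p) = 2*p
j(I) = I
j(O(-3)) - 1*(-726) = 2*(-3) - 1*(-726) = -6 + 726 = 720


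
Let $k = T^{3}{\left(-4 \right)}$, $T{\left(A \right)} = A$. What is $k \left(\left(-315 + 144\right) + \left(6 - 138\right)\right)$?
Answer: $19392$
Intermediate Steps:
$k = -64$ ($k = \left(-4\right)^{3} = -64$)
$k \left(\left(-315 + 144\right) + \left(6 - 138\right)\right) = - 64 \left(\left(-315 + 144\right) + \left(6 - 138\right)\right) = - 64 \left(-171 + \left(6 - 138\right)\right) = - 64 \left(-171 - 132\right) = \left(-64\right) \left(-303\right) = 19392$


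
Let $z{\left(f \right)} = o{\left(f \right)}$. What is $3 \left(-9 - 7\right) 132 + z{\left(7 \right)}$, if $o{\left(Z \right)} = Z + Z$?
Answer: $-6322$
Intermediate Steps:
$o{\left(Z \right)} = 2 Z$
$z{\left(f \right)} = 2 f$
$3 \left(-9 - 7\right) 132 + z{\left(7 \right)} = 3 \left(-9 - 7\right) 132 + 2 \cdot 7 = 3 \left(-16\right) 132 + 14 = \left(-48\right) 132 + 14 = -6336 + 14 = -6322$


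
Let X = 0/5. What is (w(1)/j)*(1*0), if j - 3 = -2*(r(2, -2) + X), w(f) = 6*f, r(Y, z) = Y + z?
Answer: 0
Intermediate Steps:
X = 0 (X = 0*(⅕) = 0)
j = 3 (j = 3 - 2*((2 - 2) + 0) = 3 - 2*(0 + 0) = 3 - 2*0 = 3 + 0 = 3)
(w(1)/j)*(1*0) = ((6*1)/3)*(1*0) = (6*(⅓))*0 = 2*0 = 0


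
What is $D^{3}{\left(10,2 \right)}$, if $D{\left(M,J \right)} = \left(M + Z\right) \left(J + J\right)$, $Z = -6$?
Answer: $4096$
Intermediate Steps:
$D{\left(M,J \right)} = 2 J \left(-6 + M\right)$ ($D{\left(M,J \right)} = \left(M - 6\right) \left(J + J\right) = \left(-6 + M\right) 2 J = 2 J \left(-6 + M\right)$)
$D^{3}{\left(10,2 \right)} = \left(2 \cdot 2 \left(-6 + 10\right)\right)^{3} = \left(2 \cdot 2 \cdot 4\right)^{3} = 16^{3} = 4096$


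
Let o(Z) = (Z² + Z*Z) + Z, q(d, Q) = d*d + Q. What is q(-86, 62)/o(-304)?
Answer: 3729/92264 ≈ 0.040417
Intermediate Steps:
q(d, Q) = Q + d² (q(d, Q) = d² + Q = Q + d²)
o(Z) = Z + 2*Z² (o(Z) = (Z² + Z²) + Z = 2*Z² + Z = Z + 2*Z²)
q(-86, 62)/o(-304) = (62 + (-86)²)/((-304*(1 + 2*(-304)))) = (62 + 7396)/((-304*(1 - 608))) = 7458/((-304*(-607))) = 7458/184528 = 7458*(1/184528) = 3729/92264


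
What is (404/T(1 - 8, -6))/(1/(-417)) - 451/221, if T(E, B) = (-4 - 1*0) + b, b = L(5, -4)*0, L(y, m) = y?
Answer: 9307406/221 ≈ 42115.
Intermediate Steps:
b = 0 (b = 5*0 = 0)
T(E, B) = -4 (T(E, B) = (-4 - 1*0) + 0 = (-4 + 0) + 0 = -4 + 0 = -4)
(404/T(1 - 8, -6))/(1/(-417)) - 451/221 = (404/(-4))/(1/(-417)) - 451/221 = (404*(-¼))/(-1/417) - 451*1/221 = -101*(-417) - 451/221 = 42117 - 451/221 = 9307406/221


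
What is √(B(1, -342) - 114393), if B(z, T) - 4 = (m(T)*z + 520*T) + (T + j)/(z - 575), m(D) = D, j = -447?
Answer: I*√96394669910/574 ≈ 540.9*I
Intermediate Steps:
B(z, T) = 4 + 520*T + T*z + (-447 + T)/(-575 + z) (B(z, T) = 4 + ((T*z + 520*T) + (T - 447)/(z - 575)) = 4 + ((520*T + T*z) + (-447 + T)/(-575 + z)) = 4 + (520*T + T*z + (-447 + T)/(-575 + z)) = 4 + 520*T + T*z + (-447 + T)/(-575 + z))
√(B(1, -342) - 114393) = √((-2747 - 298999*(-342) + 4*1 - 342*1² - 55*(-342)*1)/(-575 + 1) - 114393) = √((-2747 + 102257658 + 4 - 342*1 + 18810)/(-574) - 114393) = √(-(-2747 + 102257658 + 4 - 342 + 18810)/574 - 114393) = √(-1/574*102273383 - 114393) = √(-102273383/574 - 114393) = √(-167934965/574) = I*√96394669910/574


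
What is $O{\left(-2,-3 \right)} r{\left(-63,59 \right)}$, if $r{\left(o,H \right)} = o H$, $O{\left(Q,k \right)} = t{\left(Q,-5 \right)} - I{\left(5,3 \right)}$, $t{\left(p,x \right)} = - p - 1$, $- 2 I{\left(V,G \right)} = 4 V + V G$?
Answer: $- \frac{137529}{2} \approx -68765.0$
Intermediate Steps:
$I{\left(V,G \right)} = - 2 V - \frac{G V}{2}$ ($I{\left(V,G \right)} = - \frac{4 V + V G}{2} = - \frac{4 V + G V}{2} = - 2 V - \frac{G V}{2}$)
$t{\left(p,x \right)} = -1 - p$
$O{\left(Q,k \right)} = \frac{33}{2} - Q$ ($O{\left(Q,k \right)} = \left(-1 - Q\right) - \left(- \frac{1}{2}\right) 5 \left(4 + 3\right) = \left(-1 - Q\right) - \left(- \frac{1}{2}\right) 5 \cdot 7 = \left(-1 - Q\right) - - \frac{35}{2} = \left(-1 - Q\right) + \frac{35}{2} = \frac{33}{2} - Q$)
$r{\left(o,H \right)} = H o$
$O{\left(-2,-3 \right)} r{\left(-63,59 \right)} = \left(\frac{33}{2} - -2\right) 59 \left(-63\right) = \left(\frac{33}{2} + 2\right) \left(-3717\right) = \frac{37}{2} \left(-3717\right) = - \frac{137529}{2}$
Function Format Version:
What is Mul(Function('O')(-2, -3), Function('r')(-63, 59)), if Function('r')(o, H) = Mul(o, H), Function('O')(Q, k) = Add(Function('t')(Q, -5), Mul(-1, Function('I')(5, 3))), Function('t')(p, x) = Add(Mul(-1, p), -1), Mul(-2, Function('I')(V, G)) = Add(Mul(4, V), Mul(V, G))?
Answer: Rational(-137529, 2) ≈ -68765.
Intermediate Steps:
Function('I')(V, G) = Add(Mul(-2, V), Mul(Rational(-1, 2), G, V)) (Function('I')(V, G) = Mul(Rational(-1, 2), Add(Mul(4, V), Mul(V, G))) = Mul(Rational(-1, 2), Add(Mul(4, V), Mul(G, V))) = Add(Mul(-2, V), Mul(Rational(-1, 2), G, V)))
Function('t')(p, x) = Add(-1, Mul(-1, p))
Function('O')(Q, k) = Add(Rational(33, 2), Mul(-1, Q)) (Function('O')(Q, k) = Add(Add(-1, Mul(-1, Q)), Mul(-1, Mul(Rational(-1, 2), 5, Add(4, 3)))) = Add(Add(-1, Mul(-1, Q)), Mul(-1, Mul(Rational(-1, 2), 5, 7))) = Add(Add(-1, Mul(-1, Q)), Mul(-1, Rational(-35, 2))) = Add(Add(-1, Mul(-1, Q)), Rational(35, 2)) = Add(Rational(33, 2), Mul(-1, Q)))
Function('r')(o, H) = Mul(H, o)
Mul(Function('O')(-2, -3), Function('r')(-63, 59)) = Mul(Add(Rational(33, 2), Mul(-1, -2)), Mul(59, -63)) = Mul(Add(Rational(33, 2), 2), -3717) = Mul(Rational(37, 2), -3717) = Rational(-137529, 2)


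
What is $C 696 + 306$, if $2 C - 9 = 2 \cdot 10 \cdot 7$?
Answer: $52158$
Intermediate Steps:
$C = \frac{149}{2}$ ($C = \frac{9}{2} + \frac{2 \cdot 10 \cdot 7}{2} = \frac{9}{2} + \frac{20 \cdot 7}{2} = \frac{9}{2} + \frac{1}{2} \cdot 140 = \frac{9}{2} + 70 = \frac{149}{2} \approx 74.5$)
$C 696 + 306 = \frac{149}{2} \cdot 696 + 306 = 51852 + 306 = 52158$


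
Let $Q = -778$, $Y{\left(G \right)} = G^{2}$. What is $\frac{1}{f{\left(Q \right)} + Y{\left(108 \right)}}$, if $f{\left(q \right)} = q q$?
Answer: $\frac{1}{616948} \approx 1.6209 \cdot 10^{-6}$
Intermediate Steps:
$f{\left(q \right)} = q^{2}$
$\frac{1}{f{\left(Q \right)} + Y{\left(108 \right)}} = \frac{1}{\left(-778\right)^{2} + 108^{2}} = \frac{1}{605284 + 11664} = \frac{1}{616948}$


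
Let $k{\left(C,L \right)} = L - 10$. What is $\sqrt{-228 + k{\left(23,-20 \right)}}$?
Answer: $i \sqrt{258} \approx 16.062 i$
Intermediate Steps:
$k{\left(C,L \right)} = -10 + L$
$\sqrt{-228 + k{\left(23,-20 \right)}} = \sqrt{-228 - 30} = \sqrt{-258} = i \sqrt{258}$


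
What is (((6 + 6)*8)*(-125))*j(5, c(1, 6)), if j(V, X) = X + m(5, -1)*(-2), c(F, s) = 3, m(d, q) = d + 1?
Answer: 108000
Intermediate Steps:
m(d, q) = 1 + d
j(V, X) = -12 + X (j(V, X) = X + (1 + 5)*(-2) = X + 6*(-2) = X - 12 = -12 + X)
(((6 + 6)*8)*(-125))*j(5, c(1, 6)) = (((6 + 6)*8)*(-125))*(-12 + 3) = ((12*8)*(-125))*(-9) = (96*(-125))*(-9) = -12000*(-9) = 108000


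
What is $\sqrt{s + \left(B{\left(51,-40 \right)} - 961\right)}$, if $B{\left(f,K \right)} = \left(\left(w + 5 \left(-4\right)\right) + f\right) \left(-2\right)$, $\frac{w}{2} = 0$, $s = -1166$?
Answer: $i \sqrt{2189} \approx 46.787 i$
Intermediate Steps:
$w = 0$ ($w = 2 \cdot 0 = 0$)
$B{\left(f,K \right)} = 40 - 2 f$ ($B{\left(f,K \right)} = \left(\left(0 + 5 \left(-4\right)\right) + f\right) \left(-2\right) = \left(\left(0 - 20\right) + f\right) \left(-2\right) = \left(-20 + f\right) \left(-2\right) = 40 - 2 f$)
$\sqrt{s + \left(B{\left(51,-40 \right)} - 961\right)} = \sqrt{-1166 + \left(\left(40 - 102\right) - 961\right)} = \sqrt{-1166 - 1023} = \sqrt{-2189} = i \sqrt{2189}$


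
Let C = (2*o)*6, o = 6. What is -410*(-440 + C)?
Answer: 150880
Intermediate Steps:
C = 72 (C = (2*6)*6 = 12*6 = 72)
-410*(-440 + C) = -410*(-440 + 72) = -410*(-368) = 150880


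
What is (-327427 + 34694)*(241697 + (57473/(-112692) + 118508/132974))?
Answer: -530119100390708926265/7492553004 ≈ -7.0753e+10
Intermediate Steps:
(-327427 + 34694)*(241697 + (57473/(-112692) + 118508/132974)) = -292733*(241697 + (57473*(-1/112692) + 118508*(1/132974))) = -292733*(241697 + (-57473/112692 + 59254/66487)) = -292733*(241697 + 2856244417/7492553004) = -292733*1810930439652205/7492553004 = -530119100390708926265/7492553004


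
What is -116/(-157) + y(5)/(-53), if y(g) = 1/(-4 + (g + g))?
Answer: 36731/49926 ≈ 0.73571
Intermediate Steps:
y(g) = 1/(-4 + 2*g)
-116/(-157) + y(5)/(-53) = -116/(-157) + (1/(2*(-2 + 5)))/(-53) = -116*(-1/157) + ((½)/3)*(-1/53) = 116/157 + ((½)*(⅓))*(-1/53) = 116/157 + (⅙)*(-1/53) = 116/157 - 1/318 = 36731/49926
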